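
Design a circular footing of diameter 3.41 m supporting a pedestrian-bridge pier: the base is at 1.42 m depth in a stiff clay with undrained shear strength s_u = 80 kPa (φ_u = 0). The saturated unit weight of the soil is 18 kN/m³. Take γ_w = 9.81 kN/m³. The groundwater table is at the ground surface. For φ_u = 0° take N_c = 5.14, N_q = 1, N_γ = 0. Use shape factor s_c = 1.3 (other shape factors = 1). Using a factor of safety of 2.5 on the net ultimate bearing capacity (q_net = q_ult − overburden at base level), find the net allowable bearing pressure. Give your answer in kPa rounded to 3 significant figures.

q_all(net) ≈ 214 kPa

γ' = 18 − 9.81 = 8.19 kN/m³ (submerged throughout). q = 8.19 × 1.42 = 11.63 kPa.
c·N_c·s_c = 80 × 5.14 × 1.3 = 534.56 kPa
q·N_q = 11.63 × 1 = 11.63 kPa
q_ult = 534.56 + 11.63 = 546.19 kPa.
q_net = 546.19 − 11.63 = 534.56 kPa.
q_all(net) = 534.56 / 2.5 = 213.82 kPa.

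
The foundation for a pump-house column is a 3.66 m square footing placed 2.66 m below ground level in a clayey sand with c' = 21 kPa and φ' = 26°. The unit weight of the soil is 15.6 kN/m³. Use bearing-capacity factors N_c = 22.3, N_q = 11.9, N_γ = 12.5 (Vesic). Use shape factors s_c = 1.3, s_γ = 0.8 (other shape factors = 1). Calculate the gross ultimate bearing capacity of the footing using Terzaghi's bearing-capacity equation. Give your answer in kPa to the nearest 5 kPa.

q_ult ≈ 1390 kPa

q = γ·D_f = 15.6 × 2.66 = 41.496 kPa.
c·N_c·s_c = 21 × 22.3 × 1.3 = 608.79 kPa
q·N_q = 41.496 × 11.9 = 493.8 kPa
0.5·γ·B·N_γ·s_γ = 0.5 × 15.6 × 3.66 × 12.5 × 0.8 = 285.48 kPa
q_ult = 608.79 + 493.8 + 285.48 = 1388.1 kPa.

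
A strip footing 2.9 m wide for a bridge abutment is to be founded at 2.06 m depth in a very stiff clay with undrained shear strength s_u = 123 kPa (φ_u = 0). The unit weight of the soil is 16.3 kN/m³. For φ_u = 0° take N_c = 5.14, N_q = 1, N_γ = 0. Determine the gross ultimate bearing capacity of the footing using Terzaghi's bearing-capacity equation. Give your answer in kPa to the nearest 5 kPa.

q_ult ≈ 665 kPa

Overburden at base level: q = 16.3 × 2.06 = 33.578 kPa.
Cohesion term c·N_c = 123 × 5.14 = 632.22 kPa; surcharge term q·N_q = 33.578 × 1 = 33.578 kPa.
q_ult = 632.22 + 33.578 = 665.8 kPa.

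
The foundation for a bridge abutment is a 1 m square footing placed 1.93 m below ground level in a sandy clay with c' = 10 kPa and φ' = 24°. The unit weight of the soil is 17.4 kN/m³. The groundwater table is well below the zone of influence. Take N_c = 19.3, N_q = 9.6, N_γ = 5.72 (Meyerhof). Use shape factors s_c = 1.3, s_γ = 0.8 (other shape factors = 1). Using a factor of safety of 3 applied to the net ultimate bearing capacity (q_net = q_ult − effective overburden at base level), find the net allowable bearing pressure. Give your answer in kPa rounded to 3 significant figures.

q = γ·D_f = 17.4 × 1.93 = 33.582 kPa.
c·N_c·s_c = 10 × 19.3 × 1.3 = 250.9 kPa
q·N_q = 33.582 × 9.6 = 322.39 kPa
0.5·γ·B·N_γ·s_γ = 0.5 × 17.4 × 1 × 5.72 × 0.8 = 39.811 kPa
q_ult = 250.9 + 322.39 + 39.811 = 613.1 kPa.
Net ultimate: q_net = 613.1 − 33.582 = 579.52 kPa.
q_all(net) = 579.52 / 3 = 193.17 kPa.

q_all(net) ≈ 193 kPa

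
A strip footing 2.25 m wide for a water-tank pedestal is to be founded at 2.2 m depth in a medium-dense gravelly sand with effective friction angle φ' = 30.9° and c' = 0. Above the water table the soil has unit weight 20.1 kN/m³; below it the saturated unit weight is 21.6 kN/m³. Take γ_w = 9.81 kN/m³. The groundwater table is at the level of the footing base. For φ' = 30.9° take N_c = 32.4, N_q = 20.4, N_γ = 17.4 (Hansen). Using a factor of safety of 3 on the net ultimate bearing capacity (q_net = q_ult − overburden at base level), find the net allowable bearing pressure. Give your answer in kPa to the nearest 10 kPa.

q_all(net) ≈ 360 kPa

q = γ·D_f = 20.1 × 2.2 = 44.22 kPa.
For the ½γBN_γ term take γ' = 21.6 − 9.81 = 11.79 kN/m³ (soil below base is submerged).
q·N_q = 44.22 × 20.4 = 902.09 kPa
0.5·γ·B·N_γ = 0.5 × 11.79 × 2.25 × 17.4 = 230.79 kPa
q_ult = 902.09 + 230.79 = 1132.9 kPa.
q_net = 1132.9 − 44.22 = 1088.7 kPa.
q_all(net) = 1088.7 / 3 = 362.89 kPa.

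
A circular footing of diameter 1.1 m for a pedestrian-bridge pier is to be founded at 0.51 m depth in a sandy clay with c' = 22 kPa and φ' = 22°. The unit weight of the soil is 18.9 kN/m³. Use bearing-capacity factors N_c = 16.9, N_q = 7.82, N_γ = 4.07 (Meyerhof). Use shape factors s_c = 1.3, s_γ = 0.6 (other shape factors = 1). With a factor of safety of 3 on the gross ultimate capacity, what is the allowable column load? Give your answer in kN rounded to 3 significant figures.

Effective surcharge at the founding depth q = γ·D_f = 18.9 × 0.51 = 9.639 kPa.
q_ult = c·N_c·s_c + q·N_q + 0.5·γ·B·N_γ·s_γ
     = 22 × 16.9 × 1.3 + 9.639 × 7.82 + 0.5 × 18.9 × 1.1 × 4.07 × 0.6
     = 483.34 + 75.377 + 25.385 = 584.1 kPa.
Gross allowable pressure q_all = 584.1 / 3 = 194.7 kPa.
Footing area = 0.9503 m², so allowable column load = 194.7 × 0.9503 = 185.02 kN.

P_all ≈ 185 kN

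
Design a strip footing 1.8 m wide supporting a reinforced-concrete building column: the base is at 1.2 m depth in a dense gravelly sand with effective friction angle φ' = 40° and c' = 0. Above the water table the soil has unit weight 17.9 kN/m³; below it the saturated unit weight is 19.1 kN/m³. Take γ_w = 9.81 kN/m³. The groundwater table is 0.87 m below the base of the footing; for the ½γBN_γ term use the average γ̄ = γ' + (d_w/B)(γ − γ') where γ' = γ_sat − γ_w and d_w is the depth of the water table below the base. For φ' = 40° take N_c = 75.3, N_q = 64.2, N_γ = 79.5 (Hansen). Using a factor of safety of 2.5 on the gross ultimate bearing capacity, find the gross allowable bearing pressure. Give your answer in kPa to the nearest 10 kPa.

Effective surcharge at the founding depth q = γ·D_f = 17.9 × 1.2 = 21.48 kPa.
With d_w = 0.87 m < B, γ̄ = 9.29 + (0.87/1.8) × (17.9 − 9.29) = 13.451 kN/m³.
q_ult = q·N_q + 0.5·γ·B·N_γ
     = 21.48 × 64.2 + 0.5 × 13.451 × 1.8 × 79.5
     = 1379 + 962.45 = 2341.5 kPa.
q_all = 2341.5 / 2.5 = 936.59 kPa.

q_all ≈ 940 kPa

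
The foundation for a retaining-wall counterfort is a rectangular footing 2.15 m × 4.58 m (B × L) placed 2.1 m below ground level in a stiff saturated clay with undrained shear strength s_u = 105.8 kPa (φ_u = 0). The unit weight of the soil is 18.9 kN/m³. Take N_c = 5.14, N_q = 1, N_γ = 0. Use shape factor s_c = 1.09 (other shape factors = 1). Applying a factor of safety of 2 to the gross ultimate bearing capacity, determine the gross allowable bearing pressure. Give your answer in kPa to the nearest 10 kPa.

Overburden at base level: q = 18.9 × 2.1 = 39.69 kPa.
Cohesion term c·N_c·s_c = 105.8 × 5.14 × 1.09 = 592.76 kPa; surcharge term q·N_q = 39.69 × 1 = 39.69 kPa.
q_ult = 592.76 + 39.69 = 632.45 kPa.
q_all = q_ult / FS = 632.45 / 2 = 316.22 kPa.

q_all ≈ 320 kPa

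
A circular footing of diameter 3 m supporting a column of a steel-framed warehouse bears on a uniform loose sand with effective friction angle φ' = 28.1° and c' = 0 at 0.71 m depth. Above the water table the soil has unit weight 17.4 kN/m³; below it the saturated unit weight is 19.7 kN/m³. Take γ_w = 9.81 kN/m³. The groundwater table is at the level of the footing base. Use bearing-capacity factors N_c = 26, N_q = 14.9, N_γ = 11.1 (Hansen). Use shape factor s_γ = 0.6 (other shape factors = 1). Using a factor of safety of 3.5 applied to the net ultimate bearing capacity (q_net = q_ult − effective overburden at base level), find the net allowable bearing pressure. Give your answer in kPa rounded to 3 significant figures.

q_all(net) ≈ 77.3 kPa

Overburden at base level: q = 17.4 × 0.71 = 12.354 kPa.
Below the base the soil is submerged, so the ½γBN_γ term uses γ' = 19.7 − 9.81 = 9.89 kN/m³.
Surcharge term q·N_q = 12.354 × 14.9 = 184.07 kPa; self-weight term 0.5·γ·B·N_γ·s_γ = 0.5 × 9.89 × 3 × 11.1 × 0.6 = 98.801 kPa.
q_ult = 184.07 + 98.801 = 282.88 kPa.
Net ultimate: q_net = 282.88 − 12.354 = 270.52 kPa.
q_all(net) = 270.52 / 3.5 = 77.292 kPa.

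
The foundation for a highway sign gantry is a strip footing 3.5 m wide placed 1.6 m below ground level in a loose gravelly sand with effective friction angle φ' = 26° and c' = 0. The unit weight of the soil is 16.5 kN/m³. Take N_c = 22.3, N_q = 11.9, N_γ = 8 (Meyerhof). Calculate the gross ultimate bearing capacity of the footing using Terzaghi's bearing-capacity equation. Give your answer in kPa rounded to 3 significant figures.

Effective surcharge at the founding depth q = γ·D_f = 16.5 × 1.6 = 26.4 kPa.
q_ult = q·N_q + 0.5·γ·B·N_γ
     = 26.4 × 11.9 + 0.5 × 16.5 × 3.5 × 8
     = 314.16 + 231 = 545.16 kPa.

q_ult ≈ 545 kPa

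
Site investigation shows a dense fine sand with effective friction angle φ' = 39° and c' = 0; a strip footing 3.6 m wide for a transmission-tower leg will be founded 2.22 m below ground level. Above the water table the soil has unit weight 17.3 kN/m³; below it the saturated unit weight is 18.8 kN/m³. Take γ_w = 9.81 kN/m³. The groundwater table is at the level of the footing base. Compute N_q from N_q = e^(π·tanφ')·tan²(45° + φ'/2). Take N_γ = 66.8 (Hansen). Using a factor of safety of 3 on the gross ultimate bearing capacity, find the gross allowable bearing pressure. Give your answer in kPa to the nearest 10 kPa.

N_q = e^(π·tan39°)·tan²(64.5°) = 55.96.
Effective surcharge at the founding depth q = γ·D_f = 17.3 × 2.22 = 38.406 kPa.
The water table coincides with the base, so in the self-weight term γ → γ' = 8.99 kN/m³.
q_ult = q·N_q + 0.5·γ·B·N_γ
     = 38.406 × 55.957 + 0.5 × 8.99 × 3.6 × 66.8
     = 2149.1 + 1081 = 3230.1 kPa.
q_all = 3230.1 / 3 = 1076.7 kPa.

q_all ≈ 1080 kPa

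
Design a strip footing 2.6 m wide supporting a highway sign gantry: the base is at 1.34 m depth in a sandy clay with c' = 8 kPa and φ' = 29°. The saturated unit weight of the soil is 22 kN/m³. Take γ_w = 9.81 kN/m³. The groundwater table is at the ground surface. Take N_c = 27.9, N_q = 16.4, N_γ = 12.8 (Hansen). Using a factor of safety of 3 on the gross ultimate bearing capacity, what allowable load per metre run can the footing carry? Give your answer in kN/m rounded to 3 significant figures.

γ' = 22 − 9.81 = 12.19 kN/m³ (submerged throughout). q = 12.19 × 1.34 = 16.335 kPa; the same γ' applies in the ½γBN_γ term.
c·N_c = 8 × 27.9 = 223.2 kPa
q·N_q = 16.335 × 16.4 = 267.89 kPa
0.5·γ·B·N_γ = 0.5 × 12.19 × 2.6 × 12.8 = 202.84 kPa
q_ult = 223.2 + 267.89 + 202.84 = 693.93 kPa.
Gross allowable pressure q_all = 693.93 / 3 = 231.31 kPa.
Allowable wall load = q_all × B = 231.31 × 2.6 = 601.41 kN per metre run.

≈ 601 kN/m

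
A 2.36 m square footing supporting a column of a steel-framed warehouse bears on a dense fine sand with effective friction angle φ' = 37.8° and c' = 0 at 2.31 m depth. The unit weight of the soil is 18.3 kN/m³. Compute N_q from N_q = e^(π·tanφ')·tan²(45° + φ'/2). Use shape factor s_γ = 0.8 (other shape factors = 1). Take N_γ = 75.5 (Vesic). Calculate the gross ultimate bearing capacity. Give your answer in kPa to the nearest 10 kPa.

q_ult ≈ 3320 kPa

tan37.8° = 0.7757, so N_q = e^(π×0.7757)·tan²(63.9°) = 11.437 × 4.167 = 47.66.
q = γ·D_f = 18.3 × 2.31 = 42.273 kPa.
q·N_q = 42.273 × 47.655 = 2014.5 kPa
0.5·γ·B·N_γ·s_γ = 0.5 × 18.3 × 2.36 × 75.5 × 0.8 = 1304.3 kPa
q_ult = 2014.5 + 1304.3 = 3318.8 kPa.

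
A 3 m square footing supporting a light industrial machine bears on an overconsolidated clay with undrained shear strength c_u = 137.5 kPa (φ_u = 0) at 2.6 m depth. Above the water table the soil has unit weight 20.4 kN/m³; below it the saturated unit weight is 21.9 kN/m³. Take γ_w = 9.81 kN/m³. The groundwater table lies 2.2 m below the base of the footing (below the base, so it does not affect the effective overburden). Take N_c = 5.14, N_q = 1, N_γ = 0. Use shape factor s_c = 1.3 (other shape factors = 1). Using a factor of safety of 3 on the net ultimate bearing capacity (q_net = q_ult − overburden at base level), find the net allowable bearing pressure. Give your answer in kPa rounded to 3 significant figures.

q = γ·D_f = 20.4 × 2.6 = 53.04 kPa.
c·N_c·s_c = 137.5 × 5.14 × 1.3 = 918.77 kPa
q·N_q = 53.04 × 1 = 53.04 kPa
q_ult = 918.77 + 53.04 = 971.81 kPa.
q_net = 971.81 − 53.04 = 918.77 kPa.
q_all(net) = 918.77 / 3 = 306.26 kPa.

q_all(net) ≈ 306 kPa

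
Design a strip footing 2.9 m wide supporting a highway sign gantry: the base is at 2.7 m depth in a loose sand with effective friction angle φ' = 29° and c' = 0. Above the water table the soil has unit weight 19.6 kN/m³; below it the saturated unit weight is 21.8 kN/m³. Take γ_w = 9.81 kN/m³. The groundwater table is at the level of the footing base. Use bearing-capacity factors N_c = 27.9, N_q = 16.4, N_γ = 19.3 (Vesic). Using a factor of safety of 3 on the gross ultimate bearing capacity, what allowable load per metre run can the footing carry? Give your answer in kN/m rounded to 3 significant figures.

≈ 1160 kN/m

q = γ·D_f = 19.6 × 2.7 = 52.92 kPa.
For the ½γBN_γ term take γ' = 21.8 − 9.81 = 11.99 kN/m³ (soil below base is submerged).
q·N_q = 52.92 × 16.4 = 867.89 kPa
0.5·γ·B·N_γ = 0.5 × 11.99 × 2.9 × 19.3 = 335.54 kPa
q_ult = 867.89 + 335.54 = 1203.4 kPa.
Gross allowable pressure q_all = 1203.4 / 3 = 401.14 kPa.
Allowable wall load = q_all × B = 401.14 × 2.9 = 1163.3 kN per metre run.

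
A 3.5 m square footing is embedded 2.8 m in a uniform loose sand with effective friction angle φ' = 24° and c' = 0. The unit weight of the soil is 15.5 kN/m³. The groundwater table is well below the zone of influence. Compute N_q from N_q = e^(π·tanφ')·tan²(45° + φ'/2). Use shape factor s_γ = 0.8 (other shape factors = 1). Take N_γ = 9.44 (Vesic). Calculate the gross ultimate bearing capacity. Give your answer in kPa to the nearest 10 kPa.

q_ult ≈ 620 kPa

tan24° = 0.4452, so N_q = e^(π×0.4452)·tan²(57°) = 4.05 × 2.371 = 9.6.
q = γ·D_f = 15.5 × 2.8 = 43.4 kPa.
q·N_q = 43.4 × 9.6034 = 416.79 kPa
0.5·γ·B·N_γ·s_γ = 0.5 × 15.5 × 3.5 × 9.44 × 0.8 = 204.85 kPa
q_ult = 416.79 + 204.85 = 621.64 kPa.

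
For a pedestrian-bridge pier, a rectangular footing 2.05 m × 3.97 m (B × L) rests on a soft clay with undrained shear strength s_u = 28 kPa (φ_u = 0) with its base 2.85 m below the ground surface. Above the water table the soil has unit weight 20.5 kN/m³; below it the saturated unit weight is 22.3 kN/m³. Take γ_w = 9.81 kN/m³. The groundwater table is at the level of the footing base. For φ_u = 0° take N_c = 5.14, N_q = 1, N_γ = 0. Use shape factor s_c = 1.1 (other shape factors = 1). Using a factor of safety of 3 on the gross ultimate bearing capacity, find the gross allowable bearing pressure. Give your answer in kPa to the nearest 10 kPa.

q_all ≈ 70 kPa

q = γ·D_f = 20.5 × 2.85 = 58.425 kPa.
c·N_c·s_c = 28 × 5.14 × 1.1 = 158.31 kPa
q·N_q = 58.425 × 1 = 58.425 kPa
q_ult = 158.31 + 58.425 = 216.74 kPa.
q_all = 216.74 / 3 = 72.246 kPa.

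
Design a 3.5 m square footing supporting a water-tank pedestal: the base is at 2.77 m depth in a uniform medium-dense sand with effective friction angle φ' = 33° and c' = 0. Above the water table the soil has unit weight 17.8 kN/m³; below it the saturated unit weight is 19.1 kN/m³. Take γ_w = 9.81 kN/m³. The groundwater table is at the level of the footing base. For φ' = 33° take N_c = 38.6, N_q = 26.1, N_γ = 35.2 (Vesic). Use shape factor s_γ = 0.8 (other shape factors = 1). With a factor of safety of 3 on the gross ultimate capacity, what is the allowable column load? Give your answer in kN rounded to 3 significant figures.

Overburden at base level: q = 17.8 × 2.77 = 49.306 kPa.
Below the base the soil is submerged, so the ½γBN_γ term uses γ' = 19.1 − 9.81 = 9.29 kN/m³.
Surcharge term q·N_q = 49.306 × 26.1 = 1286.9 kPa; self-weight term 0.5·γ·B·N_γ·s_γ = 0.5 × 9.29 × 3.5 × 35.2 × 0.8 = 457.81 kPa.
q_ult = 1286.9 + 457.81 = 1744.7 kPa.
Gross allowable pressure q_all = 1744.7 / 3 = 581.57 kPa.
Footing area = 12.25 m², so allowable column load = 581.57 × 12.25 = 7124.2 kN.

P_all ≈ 7120 kN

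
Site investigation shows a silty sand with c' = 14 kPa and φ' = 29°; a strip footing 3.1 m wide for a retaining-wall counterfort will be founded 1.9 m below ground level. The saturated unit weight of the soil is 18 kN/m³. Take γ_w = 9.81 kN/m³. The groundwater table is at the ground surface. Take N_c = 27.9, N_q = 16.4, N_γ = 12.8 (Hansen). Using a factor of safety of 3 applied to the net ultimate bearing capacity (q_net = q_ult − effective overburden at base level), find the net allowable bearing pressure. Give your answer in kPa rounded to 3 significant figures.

Water table at ground surface, so effective unit weight γ' = 18 − 9.81 = 8.19 kN/m³ is used throughout; overburden q = 8.19 × 1.9 = 15.561 kPa; the same γ' applies in the ½γBN_γ term.
Cohesion term c·N_c = 14 × 27.9 = 390.6 kPa; surcharge term q·N_q = 15.561 × 16.4 = 255.2 kPa; self-weight term 0.5·γ·B·N_γ = 0.5 × 8.19 × 3.1 × 12.8 = 162.49 kPa.
q_ult = 390.6 + 255.2 + 162.49 = 808.29 kPa.
Net ultimate: q_net = 808.29 − 15.561 = 792.73 kPa.
q_all(net) = 792.73 / 3 = 264.24 kPa.

q_all(net) ≈ 264 kPa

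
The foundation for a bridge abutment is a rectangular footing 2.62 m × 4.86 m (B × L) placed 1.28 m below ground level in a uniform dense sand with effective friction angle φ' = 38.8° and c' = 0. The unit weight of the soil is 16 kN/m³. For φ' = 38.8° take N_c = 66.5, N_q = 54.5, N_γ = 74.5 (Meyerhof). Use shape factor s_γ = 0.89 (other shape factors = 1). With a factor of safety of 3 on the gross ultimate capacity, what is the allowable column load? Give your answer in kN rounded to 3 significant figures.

Overburden at base level: q = 16 × 1.28 = 20.48 kPa.
Surcharge term q·N_q = 20.48 × 54.5 = 1116.2 kPa; self-weight term 0.5·γ·B·N_γ·s_γ = 0.5 × 16 × 2.62 × 74.5 × 0.89 = 1389.8 kPa.
q_ult = 1116.2 + 1389.8 = 2505.9 kPa.
Gross allowable pressure q_all = 2505.9 / 3 = 835.3 kPa.
Footing area = 12.7332 m², so allowable column load = 835.3 × 12.7332 = 10636 kN.

P_all ≈ 10600 kN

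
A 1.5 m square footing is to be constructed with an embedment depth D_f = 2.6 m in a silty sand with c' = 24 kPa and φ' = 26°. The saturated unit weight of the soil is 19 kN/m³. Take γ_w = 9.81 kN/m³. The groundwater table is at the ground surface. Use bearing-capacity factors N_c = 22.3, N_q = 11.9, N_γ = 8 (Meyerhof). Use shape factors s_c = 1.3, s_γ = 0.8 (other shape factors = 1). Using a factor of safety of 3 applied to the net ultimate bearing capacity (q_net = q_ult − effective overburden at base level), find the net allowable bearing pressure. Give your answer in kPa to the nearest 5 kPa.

Water table at ground surface, so effective unit weight γ' = 19 − 9.81 = 9.19 kN/m³ is used throughout; overburden q = 9.19 × 2.6 = 23.894 kPa; the same γ' applies in the ½γBN_γ term.
Cohesion term c·N_c·s_c = 24 × 22.3 × 1.3 = 695.76 kPa; surcharge term q·N_q = 23.894 × 11.9 = 284.34 kPa; self-weight term 0.5·γ·B·N_γ·s_γ = 0.5 × 9.19 × 1.5 × 8 × 0.8 = 44.112 kPa.
q_ult = 695.76 + 284.34 + 44.112 = 1024.2 kPa.
Net ultimate: q_net = 1024.2 − 23.894 = 1000.3 kPa.
q_all(net) = 1000.3 / 3 = 333.44 kPa.

q_all(net) ≈ 335 kPa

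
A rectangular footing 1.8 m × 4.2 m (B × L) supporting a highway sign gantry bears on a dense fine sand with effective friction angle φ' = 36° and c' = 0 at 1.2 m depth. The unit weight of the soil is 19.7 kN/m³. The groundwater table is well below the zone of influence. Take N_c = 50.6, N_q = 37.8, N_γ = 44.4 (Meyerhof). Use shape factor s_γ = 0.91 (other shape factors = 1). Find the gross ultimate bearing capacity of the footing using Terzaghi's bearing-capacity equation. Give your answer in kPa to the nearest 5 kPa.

q_ult ≈ 1610 kPa

Effective surcharge at the founding depth q = γ·D_f = 19.7 × 1.2 = 23.64 kPa.
q_ult = q·N_q + 0.5·γ·B·N_γ·s_γ
     = 23.64 × 37.8 + 0.5 × 19.7 × 1.8 × 44.4 × 0.91
     = 893.59 + 716.36 = 1610 kPa.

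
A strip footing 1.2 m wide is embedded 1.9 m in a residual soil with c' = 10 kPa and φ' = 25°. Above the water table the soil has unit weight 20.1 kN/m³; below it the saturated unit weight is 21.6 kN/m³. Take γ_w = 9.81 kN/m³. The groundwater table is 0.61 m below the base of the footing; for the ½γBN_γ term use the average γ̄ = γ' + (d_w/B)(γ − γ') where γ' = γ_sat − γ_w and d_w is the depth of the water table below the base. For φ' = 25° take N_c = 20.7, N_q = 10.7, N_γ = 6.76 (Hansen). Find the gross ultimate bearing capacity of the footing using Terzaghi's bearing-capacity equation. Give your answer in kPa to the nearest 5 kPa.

q_ult ≈ 680 kPa

Overburden at base level: q = 20.1 × 1.9 = 38.19 kPa.
The water table is 0.61 m below the base (< B = 1.2 m), so the ½γBN_γ term uses γ̄ = γ' + (d_w/B)(γ − γ') = 11.79 + (0.61/1.2)(20.1 − 11.79) = 16.014 kN/m³.
Cohesion term c·N_c = 10 × 20.7 = 207 kPa; surcharge term q·N_q = 38.19 × 10.7 = 408.63 kPa; self-weight term 0.5·γ·B·N_γ = 0.5 × 16.014 × 1.2 × 6.76 = 64.954 kPa.
q_ult = 207 + 408.63 + 64.954 = 680.59 kPa.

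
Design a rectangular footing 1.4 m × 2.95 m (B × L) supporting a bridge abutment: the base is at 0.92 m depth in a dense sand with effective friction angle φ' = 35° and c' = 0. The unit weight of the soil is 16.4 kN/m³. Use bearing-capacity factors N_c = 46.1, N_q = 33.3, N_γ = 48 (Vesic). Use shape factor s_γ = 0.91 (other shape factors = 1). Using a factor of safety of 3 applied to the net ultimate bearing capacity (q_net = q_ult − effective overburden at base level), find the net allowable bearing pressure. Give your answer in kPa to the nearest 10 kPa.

q_all(net) ≈ 330 kPa

Overburden at base level: q = 16.4 × 0.92 = 15.088 kPa.
Surcharge term q·N_q = 15.088 × 33.3 = 502.43 kPa; self-weight term 0.5·γ·B·N_γ·s_γ = 0.5 × 16.4 × 1.4 × 48 × 0.91 = 501.45 kPa.
q_ult = 502.43 + 501.45 = 1003.9 kPa.
Net ultimate: q_net = 1003.9 − 15.088 = 988.79 kPa.
q_all(net) = 988.79 / 3 = 329.6 kPa.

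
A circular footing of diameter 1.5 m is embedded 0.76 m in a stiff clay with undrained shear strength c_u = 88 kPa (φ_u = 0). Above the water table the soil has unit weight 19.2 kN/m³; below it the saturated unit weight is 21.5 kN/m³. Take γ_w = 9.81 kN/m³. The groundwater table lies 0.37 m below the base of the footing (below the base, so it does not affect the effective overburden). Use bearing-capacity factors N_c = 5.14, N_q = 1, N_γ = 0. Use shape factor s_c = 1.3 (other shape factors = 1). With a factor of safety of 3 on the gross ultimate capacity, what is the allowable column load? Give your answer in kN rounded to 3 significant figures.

Overburden at base level: q = 19.2 × 0.76 = 14.592 kPa.
Cohesion term c·N_c·s_c = 88 × 5.14 × 1.3 = 588.02 kPa; surcharge term q·N_q = 14.592 × 1 = 14.592 kPa.
q_ult = 588.02 + 14.592 = 602.61 kPa.
Gross allowable pressure q_all = 602.61 / 3 = 200.87 kPa.
Footing area = 1.7671 m², so allowable column load = 200.87 × 1.7671 = 354.96 kN.

P_all ≈ 355 kN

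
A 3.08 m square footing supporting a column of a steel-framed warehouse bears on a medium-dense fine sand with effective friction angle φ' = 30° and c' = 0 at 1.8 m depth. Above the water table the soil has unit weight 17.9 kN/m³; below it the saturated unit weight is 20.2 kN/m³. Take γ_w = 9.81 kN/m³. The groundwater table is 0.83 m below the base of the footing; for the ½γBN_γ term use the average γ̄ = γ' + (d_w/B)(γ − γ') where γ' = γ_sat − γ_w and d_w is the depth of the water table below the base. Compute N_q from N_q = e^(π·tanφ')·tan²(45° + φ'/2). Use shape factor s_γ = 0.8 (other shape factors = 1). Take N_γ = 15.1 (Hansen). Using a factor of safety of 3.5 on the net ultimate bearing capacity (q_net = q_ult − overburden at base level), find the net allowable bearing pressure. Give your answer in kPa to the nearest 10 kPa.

N_q = e^(π·tan30°)·tan²(60°) = 18.4.
Effective surcharge at the founding depth q = γ·D_f = 17.9 × 1.8 = 32.22 kPa.
With d_w = 0.83 m < B, γ̄ = 10.39 + (0.83/3.08) × (17.9 − 10.39) = 12.414 kN/m³.
q_ult = q·N_q + 0.5·γ·B·N_γ·s_γ
     = 32.22 × 18.401 + 0.5 × 12.414 × 3.08 × 15.1 × 0.8
     = 592.88 + 230.94 = 823.82 kPa.
q_net = 823.82 − 32.22 = 791.6 kPa.
q_all(net) = 791.6 / 3.5 = 226.17 kPa.

q_all(net) ≈ 230 kPa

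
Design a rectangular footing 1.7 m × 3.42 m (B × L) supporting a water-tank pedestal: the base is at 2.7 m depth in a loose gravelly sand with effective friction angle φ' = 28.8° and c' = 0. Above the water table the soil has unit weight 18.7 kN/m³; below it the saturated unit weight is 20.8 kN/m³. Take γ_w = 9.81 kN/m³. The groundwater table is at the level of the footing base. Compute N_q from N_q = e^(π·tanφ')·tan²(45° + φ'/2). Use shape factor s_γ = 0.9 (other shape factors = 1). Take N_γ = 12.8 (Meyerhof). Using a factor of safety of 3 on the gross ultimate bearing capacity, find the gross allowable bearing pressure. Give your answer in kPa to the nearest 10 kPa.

N_q = e^(π·tan28.8°)·tan²(59.4°) = 16.08.
Overburden at base level: q = 18.7 × 2.7 = 50.49 kPa.
Below the base the soil is submerged, so the ½γBN_γ term uses γ' = 20.8 − 9.81 = 10.99 kN/m³.
Surcharge term q·N_q = 50.49 × 16.081 = 811.93 kPa; self-weight term 0.5·γ·B·N_γ·s_γ = 0.5 × 10.99 × 1.7 × 12.8 × 0.9 = 107.61 kPa.
q_ult = 811.93 + 107.61 = 919.54 kPa.
q_all = 919.54 / 3 = 306.51 kPa.

q_all ≈ 310 kPa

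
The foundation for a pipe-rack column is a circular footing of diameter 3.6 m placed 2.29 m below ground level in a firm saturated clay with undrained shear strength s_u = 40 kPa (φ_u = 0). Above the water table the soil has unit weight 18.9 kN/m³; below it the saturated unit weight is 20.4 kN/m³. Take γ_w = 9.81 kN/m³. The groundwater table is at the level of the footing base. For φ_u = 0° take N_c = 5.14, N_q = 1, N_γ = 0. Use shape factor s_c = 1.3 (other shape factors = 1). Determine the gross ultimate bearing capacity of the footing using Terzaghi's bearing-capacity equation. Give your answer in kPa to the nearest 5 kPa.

q_ult ≈ 310 kPa

q = γ·D_f = 18.9 × 2.29 = 43.281 kPa.
c·N_c·s_c = 40 × 5.14 × 1.3 = 267.28 kPa
q·N_q = 43.281 × 1 = 43.281 kPa
q_ult = 267.28 + 43.281 = 310.56 kPa.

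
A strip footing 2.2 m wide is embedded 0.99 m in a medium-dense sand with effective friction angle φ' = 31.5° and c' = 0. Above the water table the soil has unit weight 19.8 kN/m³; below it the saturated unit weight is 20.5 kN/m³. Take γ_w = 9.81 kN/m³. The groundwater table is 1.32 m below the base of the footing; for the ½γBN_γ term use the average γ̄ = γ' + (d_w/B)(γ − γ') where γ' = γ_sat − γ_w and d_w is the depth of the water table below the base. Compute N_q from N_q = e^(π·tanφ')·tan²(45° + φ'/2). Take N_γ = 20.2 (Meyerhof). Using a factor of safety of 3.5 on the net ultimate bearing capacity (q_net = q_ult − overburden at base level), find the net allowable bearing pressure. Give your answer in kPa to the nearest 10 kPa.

q_all(net) ≈ 220 kPa

N_q = e^(π·tan31.5°)·tan²(60.75°) = 21.86.
q = γ·D_f = 19.8 × 0.99 = 19.602 kPa.
γ' = 10.69 kN/m³; averaging over the depth B below the base, γ̄ = γ' + (d_w/B)(γ − γ') = 16.156 kN/m³.
q·N_q = 19.602 × 21.861 = 428.52 kPa
0.5·γ·B·N_γ = 0.5 × 16.156 × 2.2 × 20.2 = 358.99 kPa
q_ult = 428.52 + 358.99 = 787.51 kPa.
q_net = 787.51 − 19.602 = 767.91 kPa.
q_all(net) = 767.91 / 3.5 = 219.4 kPa.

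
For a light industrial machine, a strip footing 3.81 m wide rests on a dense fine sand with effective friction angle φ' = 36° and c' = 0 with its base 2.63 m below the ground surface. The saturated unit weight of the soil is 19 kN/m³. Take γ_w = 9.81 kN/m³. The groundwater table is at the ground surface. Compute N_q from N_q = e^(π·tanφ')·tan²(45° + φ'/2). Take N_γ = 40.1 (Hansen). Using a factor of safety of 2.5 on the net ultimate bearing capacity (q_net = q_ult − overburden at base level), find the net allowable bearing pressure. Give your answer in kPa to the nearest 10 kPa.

N_q = e^(π·tan36°)·tan²(63°) = 37.75.
γ' = 19 − 9.81 = 9.19 kN/m³ (submerged throughout). q = 9.19 × 2.63 = 24.17 kPa; the same γ' applies in the ½γBN_γ term.
q·N_q = 24.17 × 37.752 = 912.47 kPa
0.5·γ·B·N_γ = 0.5 × 9.19 × 3.81 × 40.1 = 702.03 kPa
q_ult = 912.47 + 702.03 = 1614.5 kPa.
q_net = 1614.5 − 24.17 = 1590.3 kPa.
q_all(net) = 1590.3 / 2.5 = 636.13 kPa.

q_all(net) ≈ 640 kPa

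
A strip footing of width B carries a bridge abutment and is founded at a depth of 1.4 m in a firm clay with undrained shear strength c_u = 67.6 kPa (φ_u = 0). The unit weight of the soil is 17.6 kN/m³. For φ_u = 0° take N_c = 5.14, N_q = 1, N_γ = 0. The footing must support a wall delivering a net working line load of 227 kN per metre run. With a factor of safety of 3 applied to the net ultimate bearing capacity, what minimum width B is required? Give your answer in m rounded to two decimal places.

Overburden at base level: q = 17.6 × 1.4 = 24.64 kPa.
Cohesion term c·N_c = 67.6 × 5.14 = 347.46 kPa; surcharge term q·N_q = 24.64 × 1 = 24.64 kPa.
q_ult = 347.46 + 24.64 = 372.1 kPa.
For φ = 0 the ½γBN_γ term vanishes, so q_ult is independent of B. q_net = 372.1 − 24.64 = 347.46 kPa; q_all(net) = 347.46/3 = 115.82 kPa.
Required width B = w / q_all(net) = 227 / 115.82 = 1.96 m.

B = 1.96 m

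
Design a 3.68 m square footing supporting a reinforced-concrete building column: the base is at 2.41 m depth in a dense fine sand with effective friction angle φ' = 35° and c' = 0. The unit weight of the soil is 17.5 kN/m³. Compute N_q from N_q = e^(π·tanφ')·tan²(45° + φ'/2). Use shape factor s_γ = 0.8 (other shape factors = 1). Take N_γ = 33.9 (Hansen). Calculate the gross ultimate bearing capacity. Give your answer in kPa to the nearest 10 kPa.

q_ult ≈ 2280 kPa

tan35° = 0.7002, so N_q = e^(π×0.7002)·tan²(62.5°) = 9.023 × 3.69 = 33.3.
Effective surcharge at the founding depth q = γ·D_f = 17.5 × 2.41 = 42.175 kPa.
q_ult = q·N_q + 0.5·γ·B·N_γ·s_γ
     = 42.175 × 33.296 + 0.5 × 17.5 × 3.68 × 33.9 × 0.8
     = 1404.3 + 873.26 = 2277.5 kPa.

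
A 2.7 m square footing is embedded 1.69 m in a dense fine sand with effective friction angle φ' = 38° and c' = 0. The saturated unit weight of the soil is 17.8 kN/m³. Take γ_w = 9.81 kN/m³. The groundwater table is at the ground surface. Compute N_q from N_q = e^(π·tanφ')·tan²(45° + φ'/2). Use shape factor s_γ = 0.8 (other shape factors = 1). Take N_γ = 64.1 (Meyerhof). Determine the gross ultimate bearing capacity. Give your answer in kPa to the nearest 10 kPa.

tan38° = 0.7813, so N_q = e^(π×0.7813)·tan²(64°) = 11.64 × 4.204 = 48.93.
Water table at ground surface, so effective unit weight γ' = 17.8 − 9.81 = 7.99 kN/m³ is used throughout; overburden q = 7.99 × 1.69 = 13.503 kPa; the same γ' applies in the ½γBN_γ term.
Surcharge term q·N_q = 13.503 × 48.933 = 660.75 kPa; self-weight term 0.5·γ·B·N_γ·s_γ = 0.5 × 7.99 × 2.7 × 64.1 × 0.8 = 553.13 kPa.
q_ult = 660.75 + 553.13 = 1213.9 kPa.

q_ult ≈ 1210 kPa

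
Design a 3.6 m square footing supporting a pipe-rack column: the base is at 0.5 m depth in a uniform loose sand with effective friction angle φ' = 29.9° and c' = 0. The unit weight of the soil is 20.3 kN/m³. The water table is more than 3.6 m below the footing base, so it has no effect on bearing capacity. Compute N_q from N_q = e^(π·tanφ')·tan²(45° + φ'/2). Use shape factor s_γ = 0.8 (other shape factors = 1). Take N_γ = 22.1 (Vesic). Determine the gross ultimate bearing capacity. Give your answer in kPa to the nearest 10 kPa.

q_ult ≈ 830 kPa

tan29.9° = 0.575, so N_q = e^(π×0.575)·tan²(59.95°) = 6.089 × 2.988 = 18.19.
Overburden at base level: q = 20.3 × 0.5 = 10.15 kPa.
Surcharge term q·N_q = 10.15 × 18.194 = 184.67 kPa; self-weight term 0.5·γ·B·N_γ·s_γ = 0.5 × 20.3 × 3.6 × 22.1 × 0.8 = 646.03 kPa.
q_ult = 184.67 + 646.03 = 830.69 kPa.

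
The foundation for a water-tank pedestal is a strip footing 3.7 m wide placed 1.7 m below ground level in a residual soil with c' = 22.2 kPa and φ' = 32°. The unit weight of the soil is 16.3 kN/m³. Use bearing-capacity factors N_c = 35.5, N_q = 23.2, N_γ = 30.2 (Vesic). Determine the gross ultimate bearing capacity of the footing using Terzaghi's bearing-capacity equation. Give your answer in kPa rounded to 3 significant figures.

q = γ·D_f = 16.3 × 1.7 = 27.71 kPa.
c·N_c = 22.2 × 35.5 = 788.1 kPa
q·N_q = 27.71 × 23.2 = 642.87 kPa
0.5·γ·B·N_γ = 0.5 × 16.3 × 3.7 × 30.2 = 910.68 kPa
q_ult = 788.1 + 642.87 + 910.68 = 2341.7 kPa.

q_ult ≈ 2340 kPa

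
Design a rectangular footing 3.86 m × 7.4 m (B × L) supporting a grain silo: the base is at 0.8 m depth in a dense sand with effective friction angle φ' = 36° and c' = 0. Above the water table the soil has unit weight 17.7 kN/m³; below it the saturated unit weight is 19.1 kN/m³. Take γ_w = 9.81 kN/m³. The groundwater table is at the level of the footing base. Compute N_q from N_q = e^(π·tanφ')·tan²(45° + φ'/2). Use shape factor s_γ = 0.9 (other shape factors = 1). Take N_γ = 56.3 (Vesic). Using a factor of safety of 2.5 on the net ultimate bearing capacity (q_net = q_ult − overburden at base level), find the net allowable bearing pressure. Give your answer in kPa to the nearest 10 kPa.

N_q = e^(π·tan36°)·tan²(63°) = 37.75.
Effective surcharge at the founding depth q = γ·D_f = 17.7 × 0.8 = 14.16 kPa.
The water table coincides with the base, so in the self-weight term γ → γ' = 9.29 kN/m³.
q_ult = q·N_q + 0.5·γ·B·N_γ·s_γ
     = 14.16 × 37.752 + 0.5 × 9.29 × 3.86 × 56.3 × 0.9
     = 534.58 + 908.5 = 1443.1 kPa.
q_net = 1443.1 − 14.16 = 1428.9 kPa.
q_all(net) = 1428.9 / 2.5 = 571.57 kPa.

q_all(net) ≈ 570 kPa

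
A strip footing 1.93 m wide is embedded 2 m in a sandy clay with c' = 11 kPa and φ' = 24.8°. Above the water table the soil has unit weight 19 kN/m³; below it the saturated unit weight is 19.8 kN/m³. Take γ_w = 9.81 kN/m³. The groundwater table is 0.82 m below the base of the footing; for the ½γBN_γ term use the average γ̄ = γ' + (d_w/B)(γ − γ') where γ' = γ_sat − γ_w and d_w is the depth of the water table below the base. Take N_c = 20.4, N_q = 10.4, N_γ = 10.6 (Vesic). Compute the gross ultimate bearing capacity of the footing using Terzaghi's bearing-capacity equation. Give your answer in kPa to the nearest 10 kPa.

q_ult ≈ 760 kPa

q = γ·D_f = 19 × 2 = 38 kPa.
γ' = 9.99 kN/m³; averaging over the depth B below the base, γ̄ = γ' + (d_w/B)(γ − γ') = 13.818 kN/m³.
c·N_c = 11 × 20.4 = 224.4 kPa
q·N_q = 38 × 10.4 = 395.2 kPa
0.5·γ·B·N_γ = 0.5 × 13.818 × 1.93 × 10.6 = 141.35 kPa
q_ult = 224.4 + 395.2 + 141.35 = 760.95 kPa.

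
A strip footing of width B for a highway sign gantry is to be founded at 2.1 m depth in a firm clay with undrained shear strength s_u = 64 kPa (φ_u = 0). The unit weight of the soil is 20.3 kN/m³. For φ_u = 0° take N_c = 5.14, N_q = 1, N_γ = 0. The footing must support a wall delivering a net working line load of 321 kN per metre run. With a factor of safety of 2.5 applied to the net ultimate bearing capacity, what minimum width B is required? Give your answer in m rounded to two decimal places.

B = 2.44 m

Effective surcharge at the founding depth q = γ·D_f = 20.3 × 2.1 = 42.63 kPa.
q_ult = c·N_c + q·N_q
     = 64 × 5.14 + 42.63 × 1
     = 328.96 + 42.63 = 371.59 kPa.
For φ = 0 the ½γBN_γ term vanishes, so q_ult is independent of B. q_net = 371.59 − 42.63 = 328.96 kPa; q_all(net) = 328.96/2.5 = 131.58 kPa.
Required width B = w / q_all(net) = 321 / 131.58 = 2.44 m.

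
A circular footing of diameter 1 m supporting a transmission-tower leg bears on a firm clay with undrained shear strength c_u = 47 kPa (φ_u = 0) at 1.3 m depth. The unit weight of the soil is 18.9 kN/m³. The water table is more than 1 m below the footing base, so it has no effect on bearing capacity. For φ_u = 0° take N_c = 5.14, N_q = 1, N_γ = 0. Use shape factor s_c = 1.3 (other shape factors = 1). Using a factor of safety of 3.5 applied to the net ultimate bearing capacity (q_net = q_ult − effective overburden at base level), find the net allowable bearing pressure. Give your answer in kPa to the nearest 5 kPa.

q_all(net) ≈ 90 kPa

Effective surcharge at the founding depth q = γ·D_f = 18.9 × 1.3 = 24.57 kPa.
q_ult = c·N_c·s_c + q·N_q
     = 47 × 5.14 × 1.3 + 24.57 × 1
     = 314.05 + 24.57 = 338.62 kPa.
Net ultimate: q_net = 338.62 − 24.57 = 314.05 kPa.
q_all(net) = 314.05 / 3.5 = 89.73 kPa.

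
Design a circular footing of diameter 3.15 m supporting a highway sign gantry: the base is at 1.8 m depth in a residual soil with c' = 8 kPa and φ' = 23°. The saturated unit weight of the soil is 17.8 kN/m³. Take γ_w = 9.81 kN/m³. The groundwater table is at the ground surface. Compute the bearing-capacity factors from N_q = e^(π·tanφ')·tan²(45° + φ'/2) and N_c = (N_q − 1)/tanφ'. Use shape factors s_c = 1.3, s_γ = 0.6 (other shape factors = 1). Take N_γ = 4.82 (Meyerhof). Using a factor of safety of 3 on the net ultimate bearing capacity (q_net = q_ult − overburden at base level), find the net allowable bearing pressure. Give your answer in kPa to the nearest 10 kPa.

q_all(net) ≈ 110 kPa

N_q = e^(π·tan23°)·tan²(56.5°) = 8.66; N_c = (N_q − 1)/tanφ' = 18.05.
γ' = 17.8 − 9.81 = 7.99 kN/m³ (submerged throughout). q = 7.99 × 1.8 = 14.382 kPa; the same γ' applies in the ½γBN_γ term.
c·N_c·s_c = 8 × 18.049 × 1.3 = 187.71 kPa
q·N_q = 14.382 × 8.6612 = 124.57 kPa
0.5·γ·B·N_γ·s_γ = 0.5 × 7.99 × 3.15 × 4.82 × 0.6 = 36.394 kPa
q_ult = 187.71 + 124.57 + 36.394 = 348.66 kPa.
q_net = 348.66 − 14.382 = 334.28 kPa.
q_all(net) = 334.28 / 3 = 111.43 kPa.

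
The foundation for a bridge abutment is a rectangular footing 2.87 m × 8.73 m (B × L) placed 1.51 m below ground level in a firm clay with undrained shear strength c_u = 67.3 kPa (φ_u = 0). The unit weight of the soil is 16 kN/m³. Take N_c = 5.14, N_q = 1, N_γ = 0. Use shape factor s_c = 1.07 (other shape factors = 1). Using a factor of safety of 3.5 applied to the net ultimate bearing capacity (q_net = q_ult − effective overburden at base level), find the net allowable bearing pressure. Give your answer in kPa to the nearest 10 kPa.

Effective surcharge at the founding depth q = γ·D_f = 16 × 1.51 = 24.16 kPa.
q_ult = c·N_c·s_c + q·N_q
     = 67.3 × 5.14 × 1.07 + 24.16 × 1
     = 370.14 + 24.16 = 394.3 kPa.
Net ultimate: q_net = 394.3 − 24.16 = 370.14 kPa.
q_all(net) = 370.14 / 3.5 = 105.75 kPa.

q_all(net) ≈ 110 kPa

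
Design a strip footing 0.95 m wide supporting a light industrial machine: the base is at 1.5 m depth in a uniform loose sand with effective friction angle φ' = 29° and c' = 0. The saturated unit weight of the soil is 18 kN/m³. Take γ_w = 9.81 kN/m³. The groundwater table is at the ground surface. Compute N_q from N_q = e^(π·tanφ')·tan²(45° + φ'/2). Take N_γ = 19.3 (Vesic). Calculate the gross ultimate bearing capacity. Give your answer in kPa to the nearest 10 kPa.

q_ult ≈ 280 kPa

tan29° = 0.5543, so N_q = e^(π×0.5543)·tan²(59.5°) = 5.705 × 2.882 = 16.44.
γ' = 18 − 9.81 = 8.19 kN/m³ (submerged throughout). q = 8.19 × 1.5 = 12.285 kPa; the same γ' applies in the ½γBN_γ term.
q·N_q = 12.285 × 16.443 = 202.01 kPa
0.5·γ·B·N_γ = 0.5 × 8.19 × 0.95 × 19.3 = 75.082 kPa
q_ult = 202.01 + 75.082 = 277.09 kPa.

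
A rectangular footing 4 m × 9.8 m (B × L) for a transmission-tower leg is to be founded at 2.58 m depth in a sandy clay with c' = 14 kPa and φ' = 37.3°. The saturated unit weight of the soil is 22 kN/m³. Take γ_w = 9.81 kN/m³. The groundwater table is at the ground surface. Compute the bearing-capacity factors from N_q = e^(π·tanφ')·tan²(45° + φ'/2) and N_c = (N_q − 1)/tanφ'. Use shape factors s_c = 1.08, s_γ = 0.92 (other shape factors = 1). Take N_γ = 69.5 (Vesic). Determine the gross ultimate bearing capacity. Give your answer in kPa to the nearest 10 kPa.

q_ult ≈ 3830 kPa

tan37.3° = 0.7618, so N_q = e^(π×0.7618)·tan²(63.65°) = 10.949 × 4.076 = 44.63.
N_c = (44.63 − 1)/tan37.3° = 57.27.
With the water table at the surface the whole profile is submerged: γ' = 22 − 9.81 = 12.19 kN/m³, so q = γ'·D_f = 31.45 kPa; the same γ' applies in the ½γBN_γ term.
q_ult = c·N_c·s_c + q·N_q + 0.5·γ·B·N_γ·s_γ
     = 14 × 57.27 × 1.08 + 31.45 × 44.628 + 0.5 × 12.19 × 4 × 69.5 × 0.92
     = 865.93 + 1403.6 + 1558.9 = 3828.3 kPa.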